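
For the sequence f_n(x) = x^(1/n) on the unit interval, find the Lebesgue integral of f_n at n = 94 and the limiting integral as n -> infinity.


At n = 94: f_94(x) = x^(1/94).
Step 1: integral(x^(1/94), 0, 1) = [x^(1/94+1) / (1/94+1)] from 0 to 1
     = 1 / (1/94 + 1) = 1 / ((94+1)/94) = 94/(94+1)
     = 94/95 = 0.989474
Step 2: As n -> infinity, f_n(x) = x^(1/n) -> 1 for x in (0,1], and f_n is increasing in n.
By MCT, lim_n integral(f_n) = integral(lim_n f_n) = integral(1, 0, 1) = 1.
Step 3: Verify convergence: 94/95 = 0.989474 -> 1


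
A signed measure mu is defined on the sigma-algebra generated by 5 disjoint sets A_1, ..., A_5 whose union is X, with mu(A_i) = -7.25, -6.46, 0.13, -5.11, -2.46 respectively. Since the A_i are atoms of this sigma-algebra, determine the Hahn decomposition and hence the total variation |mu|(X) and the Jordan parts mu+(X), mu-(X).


Step 1: Every measurable set is a union of atoms (the cells / points), so a Hahn decomposition is
  obtained by grouping atoms by sign: P = union of atoms with mu > 0, N = union of the remaining atoms.
  Atoms in P (indices): 3;  atoms in N (indices): 1, 2, 4, 5
  Positive values: 0.13
  Negative values: -7.25, -6.46, -5.11, -2.46
Step 2: mu+(X) = mu(P) = sum of positive atom values = 0.13
Step 3: mu-(X) = -mu(N) = sum of |negative atom values| = 21.28
Step 4: |mu|(X) = mu+(X) + mu-(X) = 0.13 + 21.28 = 21.41


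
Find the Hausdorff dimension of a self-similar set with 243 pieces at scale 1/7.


For a self-similar set with N copies scaled by 1/r:
dim_H = log(N)/log(r) = log(243)/log(7)
= 5.493061/1.94591
= 2.822875


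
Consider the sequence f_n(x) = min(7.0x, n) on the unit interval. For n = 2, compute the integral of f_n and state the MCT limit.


f(x) = 7.0x on [0,1]; f_n(x) = min(7.0x, n). At n = 2:
Step 1: f(x) reaches 2 at x = 2/7.0 = 0.285714
Step 2: integral(f_2) = integral(7.0x, 0, 0.285714) + integral(2, 0.285714, 1)
       = 7.0*0.285714^2/2 + 2*(1 - 0.285714)
       = 0.285714 + 1.428571
       = 1.714286
Step 3: As n -> infinity, f_n increases to f, so by MCT integral(f_n) -> integral(f) = 7.0/2 = 3.5.
Convergence: integral(f_2) = 1.714286 -> 3.5 as n -> infinity


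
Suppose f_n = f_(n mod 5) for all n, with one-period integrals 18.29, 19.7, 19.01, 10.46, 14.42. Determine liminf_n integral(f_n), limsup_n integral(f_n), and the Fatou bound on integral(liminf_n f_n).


The sequence (integral(f_n)) is periodic with period 5, repeating the values 18.29, 19.7, 19.01, 10.46, 14.42 indefinitely.
Step 1: For a periodic sequence, every tail (a_m, a_(m+1), ...) contains all 5 period values infinitely often.
Step 2: Hence inf of every tail = min of the period values = min(18.29, 19.7, 19.01, 10.46, 14.42) = 10.46.
        liminf_n integral(f_n) = sup over m of (inf of tail from m) = 10.46.
Step 3: Similarly sup of every tail = max of the period values = 19.7.
        limsup_n integral(f_n) = 19.7.
Step 4: Fatou's lemma: integral(liminf_n f_n) <= liminf_n integral(f_n) = 10.46.
        So the integral of the pointwise liminf is at most 10.46.


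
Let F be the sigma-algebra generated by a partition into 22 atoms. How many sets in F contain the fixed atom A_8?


Each element of F is a union of some subset S of the 22 atoms.
The element contains A_8 iff A_8 is in S.
So we count subsets S of {A_1,...,A_22} with A_8 in S: choose freely among the other 21 atoms.
Count = 2^(22-1) = 2^21 = 2097152.


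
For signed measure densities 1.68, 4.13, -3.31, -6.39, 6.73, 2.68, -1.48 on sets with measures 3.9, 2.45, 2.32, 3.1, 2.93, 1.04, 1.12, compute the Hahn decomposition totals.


Step 1: Compute signed measure on each set:
  Set 1: 1.68 * 3.9 = 6.552
  Set 2: 4.13 * 2.45 = 10.1185
  Set 3: -3.31 * 2.32 = -7.6792
  Set 4: -6.39 * 3.1 = -19.809
  Set 5: 6.73 * 2.93 = 19.7189
  Set 6: 2.68 * 1.04 = 2.7872
  Set 7: -1.48 * 1.12 = -1.6576
Step 2: Total signed measure = (6.552) + (10.1185) + (-7.6792) + (-19.809) + (19.7189) + (2.7872) + (-1.6576)
     = 10.0308
Step 3: Positive part mu+(X) = sum of positive contributions = 39.1766
Step 4: Negative part mu-(X) = |sum of negative contributions| = 29.1458


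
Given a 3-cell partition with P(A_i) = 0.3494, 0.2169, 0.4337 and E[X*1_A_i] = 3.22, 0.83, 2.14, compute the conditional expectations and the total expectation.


For each cell A_i: E[X|A_i] = E[X*1_A_i] / P(A_i)
Step 1: E[X|A_1] = 3.22 / 0.3494 = 9.215799
Step 2: E[X|A_2] = 0.83 / 0.2169 = 3.826648
Step 3: E[X|A_3] = 2.14 / 0.4337 = 4.934286
Verification: E[X] = sum E[X*1_A_i] = 3.22 + 0.83 + 2.14 = 6.19


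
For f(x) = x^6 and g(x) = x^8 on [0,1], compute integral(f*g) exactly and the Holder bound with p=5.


Step 1: Exact integral of f*g = integral(x^14, 0, 1) = 1/15
     = 0.066667
Step 2: Holder bound with p=5, q=1.25:
  ||f||_p = (integral x^30 dx)^(1/5) = (1/31)^(1/5) = 0.503185
  ||g||_q = (integral x^10 dx)^(1/1.25) = (1/11)^(1/1.25) = 0.146854
Step 3: Holder bound = ||f||_p * ||g||_q = 0.503185 * 0.146854 = 0.073895
Verification: 0.066667 <= 0.073895 (Holder holds)


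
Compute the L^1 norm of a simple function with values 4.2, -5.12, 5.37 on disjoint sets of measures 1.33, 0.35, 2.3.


Step 1: Compute |f_i|^1 for each value:
  |4.2|^1 = 4.2
  |-5.12|^1 = 5.12
  |5.37|^1 = 5.37
Step 2: Multiply by measures and sum:
  4.2 * 1.33 = 5.586
  5.12 * 0.35 = 1.792
  5.37 * 2.3 = 12.351
Sum = 5.586 + 1.792 + 12.351 = 19.729
Step 3: Take the p-th root:
||f||_1 = (19.729)^(1/1) = 19.729


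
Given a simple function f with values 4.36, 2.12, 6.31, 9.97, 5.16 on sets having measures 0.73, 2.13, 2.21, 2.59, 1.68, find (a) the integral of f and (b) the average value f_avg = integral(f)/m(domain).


Step 1: Integral = sum(value_i * measure_i)
= 4.36*0.73 + 2.12*2.13 + 6.31*2.21 + 9.97*2.59 + 5.16*1.68
= 3.1828 + 4.5156 + 13.9451 + 25.8223 + 8.6688
= 56.1346
Step 2: Total measure of domain = 0.73 + 2.13 + 2.21 + 2.59 + 1.68 = 9.34
Step 3: Average value = 56.1346 / 9.34 = 6.010128


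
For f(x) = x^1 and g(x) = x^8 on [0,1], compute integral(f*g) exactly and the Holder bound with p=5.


Step 1: Exact integral of f*g = integral(x^9, 0, 1) = 1/10
     = 0.1
Step 2: Holder bound with p=5, q=1.25:
  ||f||_p = (integral x^5 dx)^(1/5) = (1/6)^(1/5) = 0.698827
  ||g||_q = (integral x^10 dx)^(1/1.25) = (1/11)^(1/1.25) = 0.146854
Step 3: Holder bound = ||f||_p * ||g||_q = 0.698827 * 0.146854 = 0.102626
Verification: 0.1 <= 0.102626 (Holder holds)


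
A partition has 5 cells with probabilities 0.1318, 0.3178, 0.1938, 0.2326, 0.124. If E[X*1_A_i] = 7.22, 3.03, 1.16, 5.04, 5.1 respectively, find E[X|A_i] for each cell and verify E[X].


For each cell A_i: E[X|A_i] = E[X*1_A_i] / P(A_i)
Step 1: E[X|A_1] = 7.22 / 0.1318 = 54.77997
Step 2: E[X|A_2] = 3.03 / 0.3178 = 9.534298
Step 3: E[X|A_3] = 1.16 / 0.1938 = 5.985552
Step 4: E[X|A_4] = 5.04 / 0.2326 = 21.6681
Step 5: E[X|A_5] = 5.1 / 0.124 = 41.129032
Verification: E[X] = sum E[X*1_A_i] = 7.22 + 3.03 + 1.16 + 5.04 + 5.1 = 21.55


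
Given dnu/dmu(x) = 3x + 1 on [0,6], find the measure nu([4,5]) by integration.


nu(A) = integral_A (dnu/dmu) dmu = integral_4^5 (3x + 1) dx
Step 1: Antiderivative F(x) = (3/2)x^2 + 1x
Step 2: F(5) = (3/2)*5^2 + 1*5 = 37.5 + 5 = 42.5
Step 3: F(4) = (3/2)*4^2 + 1*4 = 24 + 4 = 28
Step 4: nu([4,5]) = F(5) - F(4) = 42.5 - 28 = 14.5


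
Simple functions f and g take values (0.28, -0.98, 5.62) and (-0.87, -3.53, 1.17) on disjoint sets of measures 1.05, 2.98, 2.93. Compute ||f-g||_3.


Step 1: Compute differences f_i - g_i:
  0.28 - -0.87 = 1.15
  -0.98 - -3.53 = 2.55
  5.62 - 1.17 = 4.45
Step 2: Compute |diff|^3 * measure for each set:
  |1.15|^3 * 1.05 = 1.520875 * 1.05 = 1.596919
  |2.55|^3 * 2.98 = 16.581375 * 2.98 = 49.412497
  |4.45|^3 * 2.93 = 88.121125 * 2.93 = 258.194896
Step 3: Sum = 309.204313
Step 4: ||f-g||_3 = (309.204313)^(1/3) = 6.762104


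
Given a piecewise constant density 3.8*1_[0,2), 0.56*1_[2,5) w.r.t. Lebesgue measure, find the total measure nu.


Integrate each piece of the Radon-Nikodym derivative:
Step 1: integral_0^2 3.8 dx = 3.8*(2-0) = 3.8*2 = 7.6
Step 2: integral_2^5 0.56 dx = 0.56*(5-2) = 0.56*3 = 1.68
Total: 7.6 + 1.68 = 9.28


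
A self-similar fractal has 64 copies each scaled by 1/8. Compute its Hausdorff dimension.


For a self-similar set with N copies scaled by 1/r:
dim_H = log(N)/log(r) = log(64)/log(8)
= 4.158883/2.079442
= 2


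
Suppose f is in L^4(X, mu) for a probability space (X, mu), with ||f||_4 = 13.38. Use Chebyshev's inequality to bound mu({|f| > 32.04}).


Chebyshev/Markov inequality: mu(|f| > eps) <= (||f||_p / eps)^p
Step 1: ||f||_4 / eps = 13.38 / 32.04 = 0.417603
Step 2: Raise to power p = 4:
  (0.417603)^4 = 0.030413
Step 3: Therefore mu(|f| > 32.04) <= 0.030413


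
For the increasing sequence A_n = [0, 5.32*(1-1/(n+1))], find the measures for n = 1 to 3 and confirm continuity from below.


By continuity of measure from below: if A_n increases to A, then m(A_n) -> m(A).
Here A = [0, 5.32], so m(A) = 5.32
Step 1: a_1 = 5.32*(1 - 1/2) = 2.66, m(A_1) = 2.66
Step 2: a_2 = 5.32*(1 - 1/3) = 3.5467, m(A_2) = 3.5467
Step 3: a_3 = 5.32*(1 - 1/4) = 3.99, m(A_3) = 3.99
Limit: m(A_n) -> m([0,5.32]) = 5.32


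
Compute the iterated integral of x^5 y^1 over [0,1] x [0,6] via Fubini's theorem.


By Fubini's theorem, the double integral factors as a product of single integrals:
Step 1: integral_0^1 x^5 dx = [x^6/6] from 0 to 1
     = 1^6/6 = 0.166667
Step 2: integral_0^6 y^1 dy = [y^2/2] from 0 to 6
     = 6^2/2 = 18
Step 3: Double integral = 0.166667 * 18 = 3


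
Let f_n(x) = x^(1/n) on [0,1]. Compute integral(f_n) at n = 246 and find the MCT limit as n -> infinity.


At n = 246: f_246(x) = x^(1/246).
Step 1: integral(x^(1/246), 0, 1) = [x^(1/246+1) / (1/246+1)] from 0 to 1
     = 1 / (1/246 + 1) = 1 / ((246+1)/246) = 246/(246+1)
     = 246/247 = 0.995951
Step 2: As n -> infinity, f_n(x) = x^(1/n) -> 1 for x in (0,1], and f_n is increasing in n.
By MCT, lim_n integral(f_n) = integral(lim_n f_n) = integral(1, 0, 1) = 1.
Step 3: Verify convergence: 246/247 = 0.995951 -> 1


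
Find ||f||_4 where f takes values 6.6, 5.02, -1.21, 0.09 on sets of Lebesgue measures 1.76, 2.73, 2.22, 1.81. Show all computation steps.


Step 1: Compute |f_i|^4 for each value:
  |6.6|^4 = 1897.4736
  |5.02|^4 = 635.06016
  |-1.21|^4 = 2.143589
  |0.09|^4 = 6.561000e-05
Step 2: Multiply by measures and sum:
  1897.4736 * 1.76 = 3339.553536
  635.06016 * 2.73 = 1733.714237
  2.143589 * 2.22 = 4.758767
  6.561000e-05 * 1.81 = 1.187541e-04
Sum = 3339.553536 + 1733.714237 + 4.758767 + 1.187541e-04 = 5078.026659
Step 3: Take the p-th root:
||f||_4 = (5078.026659)^(1/4) = 8.44158


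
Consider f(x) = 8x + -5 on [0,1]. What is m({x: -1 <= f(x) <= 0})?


f^(-1)([-1, 0]) = {x : -1 <= 8x + -5 <= 0}
Solving: (-1 - -5)/8 <= x <= (0 - -5)/8
= [0.5, 0.625]
Intersecting with [0,1]: [0.5, 0.625]
Measure = 0.625 - 0.5 = 0.125


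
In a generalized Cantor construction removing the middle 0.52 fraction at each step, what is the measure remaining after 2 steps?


Step 1: At each step, fraction remaining = 1 - 0.52 = 0.48
Step 2: After 2 steps, measure = (0.48)^2
Step 3: Computing the power step by step:
  After step 1: 0.48
  After step 2: 0.2304
Result = 0.2304


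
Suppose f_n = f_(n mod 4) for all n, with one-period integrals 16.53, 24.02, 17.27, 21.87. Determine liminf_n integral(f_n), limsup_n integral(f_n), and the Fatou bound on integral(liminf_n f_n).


The sequence (integral(f_n)) is periodic with period 4, repeating the values 16.53, 24.02, 17.27, 21.87 indefinitely.
Step 1: For a periodic sequence, every tail (a_m, a_(m+1), ...) contains all 4 period values infinitely often.
Step 2: Hence inf of every tail = min of the period values = min(16.53, 24.02, 17.27, 21.87) = 16.53.
        liminf_n integral(f_n) = sup over m of (inf of tail from m) = 16.53.
Step 3: Similarly sup of every tail = max of the period values = 24.02.
        limsup_n integral(f_n) = 24.02.
Step 4: Fatou's lemma: integral(liminf_n f_n) <= liminf_n integral(f_n) = 16.53.
        So the integral of the pointwise liminf is at most 16.53.


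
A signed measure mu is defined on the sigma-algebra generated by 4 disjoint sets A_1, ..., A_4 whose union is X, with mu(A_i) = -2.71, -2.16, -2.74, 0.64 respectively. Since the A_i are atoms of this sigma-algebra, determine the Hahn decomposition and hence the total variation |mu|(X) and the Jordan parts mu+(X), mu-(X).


Step 1: Every measurable set is a union of atoms (the cells / points), so a Hahn decomposition is
  obtained by grouping atoms by sign: P = union of atoms with mu > 0, N = union of the remaining atoms.
  Atoms in P (indices): 4;  atoms in N (indices): 1, 2, 3
  Positive values: 0.64
  Negative values: -2.71, -2.16, -2.74
Step 2: mu+(X) = mu(P) = sum of positive atom values = 0.64
Step 3: mu-(X) = -mu(N) = sum of |negative atom values| = 7.61
Step 4: |mu|(X) = mu+(X) + mu-(X) = 0.64 + 7.61 = 8.25


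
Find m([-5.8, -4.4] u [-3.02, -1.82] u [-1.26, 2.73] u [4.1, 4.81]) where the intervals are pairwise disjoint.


For pairwise disjoint intervals, m(union) = sum of lengths.
= (-4.4 - -5.8) + (-1.82 - -3.02) + (2.73 - -1.26) + (4.81 - 4.1)
= 1.4 + 1.2 + 3.99 + 0.71
= 7.3


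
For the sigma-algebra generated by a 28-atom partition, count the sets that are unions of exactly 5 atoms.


Each element of F is a union of some subset of the 28 atoms.
Elements that are unions of exactly 5 atoms correspond to 5-element subsets of the 28 atoms.
Count = C(28, 5) = 28! / (5! * 23!) = 98280.


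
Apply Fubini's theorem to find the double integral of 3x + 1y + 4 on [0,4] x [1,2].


By Fubini, integrate in x first, then y.
Step 1: Fix y, integrate over x in [0,4]:
  integral(3x + 1y + 4, x=0..4)
  = 3*(4^2 - 0^2)/2 + (1y + 4)*(4 - 0)
  = 24 + (1y + 4)*4
  = 24 + 4y + 16
  = 40 + 4y
Step 2: Integrate over y in [1,2]:
  integral(40 + 4y, y=1..2)
  = 40*1 + 4*(2^2 - 1^2)/2
  = 40 + 6
  = 46


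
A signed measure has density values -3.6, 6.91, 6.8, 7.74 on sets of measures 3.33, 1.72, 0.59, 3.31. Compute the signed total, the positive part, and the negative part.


Step 1: Compute signed measure on each set:
  Set 1: -3.6 * 3.33 = -11.988
  Set 2: 6.91 * 1.72 = 11.8852
  Set 3: 6.8 * 0.59 = 4.012
  Set 4: 7.74 * 3.31 = 25.6194
Step 2: Total signed measure = (-11.988) + (11.8852) + (4.012) + (25.6194)
     = 29.5286
Step 3: Positive part mu+(X) = sum of positive contributions = 41.5166
Step 4: Negative part mu-(X) = |sum of negative contributions| = 11.988


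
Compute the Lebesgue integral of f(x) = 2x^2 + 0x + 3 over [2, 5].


The Lebesgue integral of a Riemann-integrable function agrees with the Riemann integral.
Antiderivative F(x) = (2/3)x^3 + (0/2)x^2 + 3x
F(5) = (2/3)*5^3 + (0/2)*5^2 + 3*5
     = (2/3)*125 + (0/2)*25 + 3*5
     = 83.333333 + 0.0 + 15
     = 98.333333
F(2) = 11.333333
Integral = F(5) - F(2) = 98.333333 - 11.333333 = 87


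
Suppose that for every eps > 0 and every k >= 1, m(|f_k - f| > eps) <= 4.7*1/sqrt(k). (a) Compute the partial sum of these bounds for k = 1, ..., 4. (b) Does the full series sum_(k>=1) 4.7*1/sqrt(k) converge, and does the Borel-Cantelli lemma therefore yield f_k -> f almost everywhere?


Step 1: List the terms 4.7*1/sqrt(k) for k = 1 to 4:
  k=1: 4.7
  k=2: 3.323402
  k=3: 2.713546
  k=4: 2.35
Step 2: Partial sum = 4.7 + 3.323402 + 2.713546 + 2.35
     = 13.086948
Step 3: The full series sum_(k>=1) 4.7*1/sqrt(k) diverges (p-series with p = 1/2 <= 1; a nonzero constant multiple of a divergent series diverges).
Step 4: The (first) Borel-Cantelli lemma requires a summable sequence of measures, so it does not apply here;
        from this bound alone no conclusion about a.e. convergence can be drawn (convergence in measure still
        gives an a.e.-convergent subsequence, but not a.e. convergence of the whole sequence).
Conclusion: series diverges; Borel-Cantelli is inconclusive about a.e. convergence of f_k.


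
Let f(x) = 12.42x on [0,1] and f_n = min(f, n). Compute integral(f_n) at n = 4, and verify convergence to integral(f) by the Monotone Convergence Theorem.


f(x) = 12.42x on [0,1]; f_n(x) = min(12.42x, n). At n = 4:
Step 1: f(x) reaches 4 at x = 4/12.42 = 0.322061
Step 2: integral(f_4) = integral(12.42x, 0, 0.322061) + integral(4, 0.322061, 1)
       = 12.42*0.322061^2/2 + 4*(1 - 0.322061)
       = 0.644122 + 2.711755
       = 3.355878
Step 3: As n -> infinity, f_n increases to f, so by MCT integral(f_n) -> integral(f) = 12.42/2 = 6.21.
Convergence: integral(f_4) = 3.355878 -> 6.21 as n -> infinity


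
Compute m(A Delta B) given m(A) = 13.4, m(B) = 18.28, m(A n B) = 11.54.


m(A Delta B) = m(A) + m(B) - 2*m(A n B)
= 13.4 + 18.28 - 2*11.54
= 13.4 + 18.28 - 23.08
= 8.6


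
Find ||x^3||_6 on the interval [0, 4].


Step 1: ||f||_6 = (integral_0^4 |x^3|^6 dx)^(1/6)
     = (integral_0^4 x^18 dx)^(1/6)
Step 2: integral_0^4 x^18 dx = [x^19/(19)] from 0 to 4 = 4^19/19
     = 274877906944/19 = 1.446726e+10
Step 3: ||f||_6 = (1.446726e+10)^(1/6) = 49.362564


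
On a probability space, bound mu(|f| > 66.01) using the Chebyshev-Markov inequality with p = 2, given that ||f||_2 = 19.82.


Chebyshev/Markov inequality: mu(|f| > eps) <= (||f||_p / eps)^p
Step 1: ||f||_2 / eps = 19.82 / 66.01 = 0.300258
Step 2: Raise to power p = 2:
  (0.300258)^2 = 0.090155
Step 3: Therefore mu(|f| > 66.01) <= 0.090155


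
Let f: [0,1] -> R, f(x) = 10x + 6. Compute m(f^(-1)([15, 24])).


f^(-1)([15, 24]) = {x : 15 <= 10x + 6 <= 24}
Solving: (15 - 6)/10 <= x <= (24 - 6)/10
= [0.9, 1.8]
Intersecting with [0,1]: [0.9, 1]
Measure = 1 - 0.9 = 0.1


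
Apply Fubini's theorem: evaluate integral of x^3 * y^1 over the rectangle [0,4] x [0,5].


By Fubini's theorem, the double integral factors as a product of single integrals:
Step 1: integral_0^4 x^3 dx = [x^4/4] from 0 to 4
     = 4^4/4 = 64
Step 2: integral_0^5 y^1 dy = [y^2/2] from 0 to 5
     = 5^2/2 = 12.5
Step 3: Double integral = 64 * 12.5 = 800


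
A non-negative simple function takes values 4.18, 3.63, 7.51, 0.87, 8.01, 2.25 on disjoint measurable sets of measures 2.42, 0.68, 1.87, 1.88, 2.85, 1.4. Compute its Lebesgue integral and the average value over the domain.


Step 1: Integral = sum(value_i * measure_i)
= 4.18*2.42 + 3.63*0.68 + 7.51*1.87 + 0.87*1.88 + 8.01*2.85 + 2.25*1.4
= 10.1156 + 2.4684 + 14.0437 + 1.6356 + 22.8285 + 3.15
= 54.2418
Step 2: Total measure of domain = 2.42 + 0.68 + 1.87 + 1.88 + 2.85 + 1.4 = 11.1
Step 3: Average value = 54.2418 / 11.1 = 4.886649


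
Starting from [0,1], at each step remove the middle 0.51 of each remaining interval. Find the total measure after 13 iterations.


Step 1: At each step, fraction remaining = 1 - 0.51 = 0.49
Step 2: After 13 steps, measure = (0.49)^13
Result = 9.387480e-05


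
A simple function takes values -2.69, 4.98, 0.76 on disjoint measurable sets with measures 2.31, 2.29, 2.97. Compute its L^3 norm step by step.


Step 1: Compute |f_i|^3 for each value:
  |-2.69|^3 = 19.465109
  |4.98|^3 = 123.505992
  |0.76|^3 = 0.438976
Step 2: Multiply by measures and sum:
  19.465109 * 2.31 = 44.964402
  123.505992 * 2.29 = 282.828722
  0.438976 * 2.97 = 1.303759
Sum = 44.964402 + 282.828722 + 1.303759 = 329.096882
Step 3: Take the p-th root:
||f||_3 = (329.096882)^(1/3) = 6.904114


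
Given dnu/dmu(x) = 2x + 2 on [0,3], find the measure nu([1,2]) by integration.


nu(A) = integral_A (dnu/dmu) dmu = integral_1^2 (2x + 2) dx
Step 1: Antiderivative F(x) = (2/2)x^2 + 2x
Step 2: F(2) = (2/2)*2^2 + 2*2 = 4 + 4 = 8
Step 3: F(1) = (2/2)*1^2 + 2*1 = 1 + 2 = 3
Step 4: nu([1,2]) = F(2) - F(1) = 8 - 3 = 5


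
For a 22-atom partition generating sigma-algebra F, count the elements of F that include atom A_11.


Each element of F is a union of some subset S of the 22 atoms.
The element contains A_11 iff A_11 is in S.
So we count subsets S of {A_1,...,A_22} with A_11 in S: choose freely among the other 21 atoms.
Count = 2^(22-1) = 2^21 = 2097152.


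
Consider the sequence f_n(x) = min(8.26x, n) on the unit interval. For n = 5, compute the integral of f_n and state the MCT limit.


f(x) = 8.26x on [0,1]; f_n(x) = min(8.26x, n). At n = 5:
Step 1: f(x) reaches 5 at x = 5/8.26 = 0.605327
Step 2: integral(f_5) = integral(8.26x, 0, 0.605327) + integral(5, 0.605327, 1)
       = 8.26*0.605327^2/2 + 5*(1 - 0.605327)
       = 1.513317 + 1.973366
       = 3.486683
Step 3: As n -> infinity, f_n increases to f, so by MCT integral(f_n) -> integral(f) = 8.26/2 = 4.13.
Convergence: integral(f_5) = 3.486683 -> 4.13 as n -> infinity


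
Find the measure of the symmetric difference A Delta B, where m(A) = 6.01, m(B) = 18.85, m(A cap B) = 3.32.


m(A Delta B) = m(A) + m(B) - 2*m(A n B)
= 6.01 + 18.85 - 2*3.32
= 6.01 + 18.85 - 6.64
= 18.22


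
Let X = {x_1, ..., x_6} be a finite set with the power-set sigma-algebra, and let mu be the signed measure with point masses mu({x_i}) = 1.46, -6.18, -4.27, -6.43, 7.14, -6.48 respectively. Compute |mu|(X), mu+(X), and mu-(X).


Step 1: Every measurable set is a union of atoms (the cells / points), so a Hahn decomposition is
  obtained by grouping atoms by sign: P = union of atoms with mu > 0, N = union of the remaining atoms.
  Atoms in P (indices): 1, 5;  atoms in N (indices): 2, 3, 4, 6
  Positive values: 1.46, 7.14
  Negative values: -6.18, -4.27, -6.43, -6.48
Step 2: mu+(X) = mu(P) = sum of positive atom values = 8.6
Step 3: mu-(X) = -mu(N) = sum of |negative atom values| = 23.36
Step 4: |mu|(X) = mu+(X) + mu-(X) = 8.6 + 23.36 = 31.96


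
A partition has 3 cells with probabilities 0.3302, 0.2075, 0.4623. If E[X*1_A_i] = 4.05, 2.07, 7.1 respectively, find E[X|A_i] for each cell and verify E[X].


For each cell A_i: E[X|A_i] = E[X*1_A_i] / P(A_i)
Step 1: E[X|A_1] = 4.05 / 0.3302 = 12.265294
Step 2: E[X|A_2] = 2.07 / 0.2075 = 9.975904
Step 3: E[X|A_3] = 7.1 / 0.4623 = 15.357993
Verification: E[X] = sum E[X*1_A_i] = 4.05 + 2.07 + 7.1 = 13.22


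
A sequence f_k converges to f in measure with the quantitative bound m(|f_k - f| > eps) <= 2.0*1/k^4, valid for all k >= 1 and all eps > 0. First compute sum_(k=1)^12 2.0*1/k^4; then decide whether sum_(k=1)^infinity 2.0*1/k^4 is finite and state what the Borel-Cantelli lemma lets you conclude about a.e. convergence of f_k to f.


Step 1: List the terms 2.0*1/k^4 for k = 1 to 12:
  k=1: 2
  k=2: 0.125
  k=3: 0.024691
  k=4: 0.007812
  k=5: 0.0032
  k=6: 0.001543
  k=7: 8.329863e-04
  k=8: 4.882812e-04
  k=9: 3.048316e-04
  k=10: 2.000000e-04
  k=11: 1.366027e-04
  k=12: 9.645062e-05
Step 2: Partial sum = 2 + 0.125 + 0.024691 + 0.007812 + 0.0032 + 0.001543 + 8.329863e-04 + 4.882812e-04 + 3.048316e-04 + 2.000000e-04 + 1.366027e-04 + 9.645062e-05
     = 2.164306
Step 3: The full series sum_(k>=1) 2.0*1/k^4 converges (p-series with p = 4 > 1; a constant multiple of a convergent series converges).
Step 4: Fix eps > 0. Since sum_k m(|f_k - f| > eps) < infinity, the Borel-Cantelli lemma gives
        m(limsup_k {|f_k - f| > eps}) = 0, i.e. for a.e. x, |f_k(x) - f(x)| <= eps for all large k.
        Applying this with eps = 1/j for j = 1, 2, ... and intersecting the countably many full-measure sets,
        for a.e. x we get limsup_k |f_k(x) - f(x)| <= 1/j for every j, hence f_k -> f almost everywhere.
Conclusion: series converges; Borel-Cantelli yields f_k -> f a.e.


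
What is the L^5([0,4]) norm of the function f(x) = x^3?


Step 1: ||f||_5 = (integral_0^4 |x^3|^5 dx)^(1/5)
     = (integral_0^4 x^15 dx)^(1/5)
Step 2: integral_0^4 x^15 dx = [x^16/(16)] from 0 to 4 = 4^16/16
     = 4294967296/16 = 2.684355e+08
Step 3: ||f||_5 = (2.684355e+08)^(1/5) = 48.50293


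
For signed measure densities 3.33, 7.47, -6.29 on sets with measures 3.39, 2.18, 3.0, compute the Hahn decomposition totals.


Step 1: Compute signed measure on each set:
  Set 1: 3.33 * 3.39 = 11.2887
  Set 2: 7.47 * 2.18 = 16.2846
  Set 3: -6.29 * 3.0 = -18.87
Step 2: Total signed measure = (11.2887) + (16.2846) + (-18.87)
     = 8.7033
Step 3: Positive part mu+(X) = sum of positive contributions = 27.5733
Step 4: Negative part mu-(X) = |sum of negative contributions| = 18.87


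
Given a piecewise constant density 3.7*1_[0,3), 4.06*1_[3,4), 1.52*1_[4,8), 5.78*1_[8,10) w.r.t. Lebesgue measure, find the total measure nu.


Integrate each piece of the Radon-Nikodym derivative:
Step 1: integral_0^3 3.7 dx = 3.7*(3-0) = 3.7*3 = 11.1
Step 2: integral_3^4 4.06 dx = 4.06*(4-3) = 4.06*1 = 4.06
Step 3: integral_4^8 1.52 dx = 1.52*(8-4) = 1.52*4 = 6.08
Step 4: integral_8^10 5.78 dx = 5.78*(10-8) = 5.78*2 = 11.56
Total: 11.1 + 4.06 + 6.08 + 11.56 = 32.8


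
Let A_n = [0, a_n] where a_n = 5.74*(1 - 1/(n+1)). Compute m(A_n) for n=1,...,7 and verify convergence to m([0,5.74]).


By continuity of measure from below: if A_n increases to A, then m(A_n) -> m(A).
Here A = [0, 5.74], so m(A) = 5.74
Step 1: a_1 = 5.74*(1 - 1/2) = 2.87, m(A_1) = 2.87
Step 2: a_2 = 5.74*(1 - 1/3) = 3.8267, m(A_2) = 3.8267
Step 3: a_3 = 5.74*(1 - 1/4) = 4.305, m(A_3) = 4.305
Step 4: a_4 = 5.74*(1 - 1/5) = 4.592, m(A_4) = 4.592
Step 5: a_5 = 5.74*(1 - 1/6) = 4.7833, m(A_5) = 4.7833
Step 6: a_6 = 5.74*(1 - 1/7) = 4.92, m(A_6) = 4.92
Step 7: a_7 = 5.74*(1 - 1/8) = 5.0225, m(A_7) = 5.0225
Limit: m(A_n) -> m([0,5.74]) = 5.74


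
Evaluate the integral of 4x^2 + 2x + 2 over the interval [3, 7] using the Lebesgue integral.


The Lebesgue integral of a Riemann-integrable function agrees with the Riemann integral.
Antiderivative F(x) = (4/3)x^3 + (2/2)x^2 + 2x
F(7) = (4/3)*7^3 + (2/2)*7^2 + 2*7
     = (4/3)*343 + (2/2)*49 + 2*7
     = 457.333333 + 49 + 14
     = 520.333333
F(3) = 51
Integral = F(7) - F(3) = 520.333333 - 51 = 469.333333


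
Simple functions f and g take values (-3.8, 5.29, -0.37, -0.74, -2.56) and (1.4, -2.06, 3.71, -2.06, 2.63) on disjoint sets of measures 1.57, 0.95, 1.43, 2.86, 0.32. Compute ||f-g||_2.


Step 1: Compute differences f_i - g_i:
  -3.8 - 1.4 = -5.2
  5.29 - -2.06 = 7.35
  -0.37 - 3.71 = -4.08
  -0.74 - -2.06 = 1.32
  -2.56 - 2.63 = -5.19
Step 2: Compute |diff|^2 * measure for each set:
  |-5.2|^2 * 1.57 = 27.04 * 1.57 = 42.4528
  |7.35|^2 * 0.95 = 54.0225 * 0.95 = 51.321375
  |-4.08|^2 * 1.43 = 16.6464 * 1.43 = 23.804352
  |1.32|^2 * 2.86 = 1.7424 * 2.86 = 4.983264
  |-5.19|^2 * 0.32 = 26.9361 * 0.32 = 8.619552
Step 3: Sum = 131.181343
Step 4: ||f-g||_2 = (131.181343)^(1/2) = 11.453442


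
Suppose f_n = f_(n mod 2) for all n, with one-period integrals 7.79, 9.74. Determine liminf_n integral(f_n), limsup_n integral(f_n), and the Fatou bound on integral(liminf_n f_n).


The sequence (integral(f_n)) is periodic with period 2, repeating the values 7.79, 9.74 indefinitely.
Step 1: For a periodic sequence, every tail (a_m, a_(m+1), ...) contains all 2 period values infinitely often.
Step 2: Hence inf of every tail = min of the period values = min(7.79, 9.74) = 7.79.
        liminf_n integral(f_n) = sup over m of (inf of tail from m) = 7.79.
Step 3: Similarly sup of every tail = max of the period values = 9.74.
        limsup_n integral(f_n) = 9.74.
Step 4: Fatou's lemma: integral(liminf_n f_n) <= liminf_n integral(f_n) = 7.79.
        So the integral of the pointwise liminf is at most 7.79.


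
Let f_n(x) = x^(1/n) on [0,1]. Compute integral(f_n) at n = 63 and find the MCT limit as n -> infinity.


At n = 63: f_63(x) = x^(1/63).
Step 1: integral(x^(1/63), 0, 1) = [x^(1/63+1) / (1/63+1)] from 0 to 1
     = 1 / (1/63 + 1) = 1 / ((63+1)/63) = 63/(63+1)
     = 63/64 = 0.984375
Step 2: As n -> infinity, f_n(x) = x^(1/n) -> 1 for x in (0,1], and f_n is increasing in n.
By MCT, lim_n integral(f_n) = integral(lim_n f_n) = integral(1, 0, 1) = 1.
Step 3: Verify convergence: 63/64 = 0.984375 -> 1


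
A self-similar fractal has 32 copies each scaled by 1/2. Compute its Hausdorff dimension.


For a self-similar set with N copies scaled by 1/r:
dim_H = log(N)/log(r) = log(32)/log(2)
= 3.465736/0.693147
= 5


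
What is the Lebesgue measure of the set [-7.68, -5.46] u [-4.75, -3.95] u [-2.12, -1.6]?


For pairwise disjoint intervals, m(union) = sum of lengths.
= (-5.46 - -7.68) + (-3.95 - -4.75) + (-1.6 - -2.12)
= 2.22 + 0.8 + 0.52
= 3.54


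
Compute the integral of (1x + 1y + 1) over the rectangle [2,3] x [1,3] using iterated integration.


By Fubini, integrate in x first, then y.
Step 1: Fix y, integrate over x in [2,3]:
  integral(1x + 1y + 1, x=2..3)
  = 1*(3^2 - 2^2)/2 + (1y + 1)*(3 - 2)
  = 2.5 + (1y + 1)*1
  = 2.5 + 1y + 1
  = 3.5 + 1y
Step 2: Integrate over y in [1,3]:
  integral(3.5 + 1y, y=1..3)
  = 3.5*2 + 1*(3^2 - 1^2)/2
  = 7 + 4
  = 11


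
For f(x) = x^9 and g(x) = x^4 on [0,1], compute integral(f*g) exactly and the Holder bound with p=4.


Step 1: Exact integral of f*g = integral(x^13, 0, 1) = 1/14
     = 0.071429
Step 2: Holder bound with p=4, q=1.333333:
  ||f||_p = (integral x^36 dx)^(1/4) = (1/37)^(1/4) = 0.405461
  ||g||_q = (integral x^5.333333 dx)^(1/1.333333) = (1/6.333333)^(1/1.333333) = 0.250482
Step 3: Holder bound = ||f||_p * ||g||_q = 0.405461 * 0.250482 = 0.101561
Verification: 0.071429 <= 0.101561 (Holder holds)


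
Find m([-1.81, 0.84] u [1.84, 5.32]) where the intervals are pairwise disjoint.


For pairwise disjoint intervals, m(union) = sum of lengths.
= (0.84 - -1.81) + (5.32 - 1.84)
= 2.65 + 3.48
= 6.13


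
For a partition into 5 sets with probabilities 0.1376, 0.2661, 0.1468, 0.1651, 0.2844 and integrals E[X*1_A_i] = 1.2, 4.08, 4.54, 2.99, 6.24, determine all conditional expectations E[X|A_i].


For each cell A_i: E[X|A_i] = E[X*1_A_i] / P(A_i)
Step 1: E[X|A_1] = 1.2 / 0.1376 = 8.72093
Step 2: E[X|A_2] = 4.08 / 0.2661 = 15.332582
Step 3: E[X|A_3] = 4.54 / 0.1468 = 30.926431
Step 4: E[X|A_4] = 2.99 / 0.1651 = 18.110236
Step 5: E[X|A_5] = 6.24 / 0.2844 = 21.940928
Verification: E[X] = sum E[X*1_A_i] = 1.2 + 4.08 + 4.54 + 2.99 + 6.24 = 19.05


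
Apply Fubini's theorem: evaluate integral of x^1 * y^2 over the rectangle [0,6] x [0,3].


By Fubini's theorem, the double integral factors as a product of single integrals:
Step 1: integral_0^6 x^1 dx = [x^2/2] from 0 to 6
     = 6^2/2 = 18
Step 2: integral_0^3 y^2 dy = [y^3/3] from 0 to 3
     = 3^3/3 = 9
Step 3: Double integral = 18 * 9 = 162


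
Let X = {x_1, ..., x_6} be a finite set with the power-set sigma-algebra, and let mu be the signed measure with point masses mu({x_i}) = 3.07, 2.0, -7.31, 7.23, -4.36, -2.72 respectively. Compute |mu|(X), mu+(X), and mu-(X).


Step 1: Every measurable set is a union of atoms (the cells / points), so a Hahn decomposition is
  obtained by grouping atoms by sign: P = union of atoms with mu > 0, N = union of the remaining atoms.
  Atoms in P (indices): 1, 2, 4;  atoms in N (indices): 3, 5, 6
  Positive values: 3.07, 2, 7.23
  Negative values: -7.31, -4.36, -2.72
Step 2: mu+(X) = mu(P) = sum of positive atom values = 12.3
Step 3: mu-(X) = -mu(N) = sum of |negative atom values| = 14.39
Step 4: |mu|(X) = mu+(X) + mu-(X) = 12.3 + 14.39 = 26.69


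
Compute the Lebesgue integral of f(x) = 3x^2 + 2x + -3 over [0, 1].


The Lebesgue integral of a Riemann-integrable function agrees with the Riemann integral.
Antiderivative F(x) = (3/3)x^3 + (2/2)x^2 + -3x
F(1) = (3/3)*1^3 + (2/2)*1^2 + -3*1
     = (3/3)*1 + (2/2)*1 + -3*1
     = 1 + 1 + -3
     = -1
F(0) = 0.0
Integral = F(1) - F(0) = -1 - 0.0 = -1


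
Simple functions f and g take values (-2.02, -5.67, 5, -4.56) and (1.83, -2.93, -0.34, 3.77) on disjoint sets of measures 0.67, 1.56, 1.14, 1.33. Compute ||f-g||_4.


Step 1: Compute differences f_i - g_i:
  -2.02 - 1.83 = -3.85
  -5.67 - -2.93 = -2.74
  5 - -0.34 = 5.34
  -4.56 - 3.77 = -8.33
Step 2: Compute |diff|^4 * measure for each set:
  |-3.85|^4 * 0.67 = 219.706506 * 0.67 = 147.203359
  |-2.74|^4 * 1.56 = 56.364058 * 1.56 = 87.92793
  |5.34|^4 * 1.14 = 813.139443 * 1.14 = 926.978965
  |-8.33|^4 * 1.33 = 4814.819443 * 1.33 = 6403.709859
Step 3: Sum = 7565.820114
Step 4: ||f-g||_4 = (7565.820114)^(1/4) = 9.326399


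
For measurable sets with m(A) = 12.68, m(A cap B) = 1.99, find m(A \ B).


m(A \ B) = m(A) - m(A n B)
= 12.68 - 1.99
= 10.69


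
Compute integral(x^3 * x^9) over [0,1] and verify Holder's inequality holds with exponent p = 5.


Step 1: Exact integral of f*g = integral(x^12, 0, 1) = 1/13
     = 0.076923
Step 2: Holder bound with p=5, q=1.25:
  ||f||_p = (integral x^15 dx)^(1/5) = (1/16)^(1/5) = 0.574349
  ||g||_q = (integral x^11.25 dx)^(1/1.25) = (1/12.25)^(1/1.25) = 0.134738
Step 3: Holder bound = ||f||_p * ||g||_q = 0.574349 * 0.134738 = 0.077387
Verification: 0.076923 <= 0.077387 (Holder holds)


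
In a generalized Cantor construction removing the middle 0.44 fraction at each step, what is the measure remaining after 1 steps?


Step 1: At each step, fraction remaining = 1 - 0.44 = 0.56
Step 2: After 1 steps, measure = (0.56)^1
Step 3: Computing the power step by step:
  After step 1: 0.56
Result = 0.56


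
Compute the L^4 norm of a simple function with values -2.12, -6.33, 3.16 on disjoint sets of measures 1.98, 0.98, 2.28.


Step 1: Compute |f_i|^4 for each value:
  |-2.12|^4 = 20.199631
  |-6.33|^4 = 1605.516747
  |3.16|^4 = 99.712207
Step 2: Multiply by measures and sum:
  20.199631 * 1.98 = 39.99527
  1605.516747 * 0.98 = 1573.406412
  99.712207 * 2.28 = 227.343833
Sum = 39.99527 + 1573.406412 + 227.343833 = 1840.745515
Step 3: Take the p-th root:
||f||_4 = (1840.745515)^(1/4) = 6.550108


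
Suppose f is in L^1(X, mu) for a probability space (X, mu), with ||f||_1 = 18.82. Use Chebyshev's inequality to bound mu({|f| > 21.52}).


Chebyshev/Markov inequality: mu(|f| > eps) <= (||f||_p / eps)^p
Step 1: ||f||_1 / eps = 18.82 / 21.52 = 0.874535
Step 2: Raise to power p = 1:
  (0.874535)^1 = 0.874535
Step 3: Therefore mu(|f| > 21.52) <= 0.874535


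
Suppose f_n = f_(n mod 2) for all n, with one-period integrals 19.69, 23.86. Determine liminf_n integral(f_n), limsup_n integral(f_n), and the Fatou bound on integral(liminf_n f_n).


The sequence (integral(f_n)) is periodic with period 2, repeating the values 19.69, 23.86 indefinitely.
Step 1: For a periodic sequence, every tail (a_m, a_(m+1), ...) contains all 2 period values infinitely often.
Step 2: Hence inf of every tail = min of the period values = min(19.69, 23.86) = 19.69.
        liminf_n integral(f_n) = sup over m of (inf of tail from m) = 19.69.
Step 3: Similarly sup of every tail = max of the period values = 23.86.
        limsup_n integral(f_n) = 23.86.
Step 4: Fatou's lemma: integral(liminf_n f_n) <= liminf_n integral(f_n) = 19.69.
        So the integral of the pointwise liminf is at most 19.69.


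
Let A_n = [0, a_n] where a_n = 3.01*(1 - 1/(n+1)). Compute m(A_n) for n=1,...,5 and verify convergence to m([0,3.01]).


By continuity of measure from below: if A_n increases to A, then m(A_n) -> m(A).
Here A = [0, 3.01], so m(A) = 3.01
Step 1: a_1 = 3.01*(1 - 1/2) = 1.505, m(A_1) = 1.505
Step 2: a_2 = 3.01*(1 - 1/3) = 2.0067, m(A_2) = 2.0067
Step 3: a_3 = 3.01*(1 - 1/4) = 2.2575, m(A_3) = 2.2575
Step 4: a_4 = 3.01*(1 - 1/5) = 2.408, m(A_4) = 2.408
Step 5: a_5 = 3.01*(1 - 1/6) = 2.5083, m(A_5) = 2.5083
Limit: m(A_n) -> m([0,3.01]) = 3.01


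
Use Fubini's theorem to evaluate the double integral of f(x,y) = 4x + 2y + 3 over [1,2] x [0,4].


By Fubini, integrate in x first, then y.
Step 1: Fix y, integrate over x in [1,2]:
  integral(4x + 2y + 3, x=1..2)
  = 4*(2^2 - 1^2)/2 + (2y + 3)*(2 - 1)
  = 6 + (2y + 3)*1
  = 6 + 2y + 3
  = 9 + 2y
Step 2: Integrate over y in [0,4]:
  integral(9 + 2y, y=0..4)
  = 9*4 + 2*(4^2 - 0^2)/2
  = 36 + 16
  = 52


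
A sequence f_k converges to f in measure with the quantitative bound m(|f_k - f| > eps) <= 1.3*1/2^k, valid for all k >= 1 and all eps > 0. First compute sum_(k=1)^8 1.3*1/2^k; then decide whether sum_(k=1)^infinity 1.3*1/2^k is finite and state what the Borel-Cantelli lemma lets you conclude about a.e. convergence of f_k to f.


Step 1: List the terms 1.3*1/2^k for k = 1 to 8:
  k=1: 0.65
  k=2: 0.325
  k=3: 0.1625
  k=4: 0.08125
  k=5: 0.040625
  k=6: 0.020313
  k=7: 0.010156
  k=8: 0.005078
Step 2: Partial sum = 0.65 + 0.325 + 0.1625 + 0.08125 + 0.040625 + 0.020313 + 0.010156 + 0.005078
     = 1.294922
Step 3: The full series sum_(k>=1) 1.3*1/2^k converges (geometric series with ratio 1/2 < 1; a constant multiple of a convergent series converges).
Step 4: Fix eps > 0. Since sum_k m(|f_k - f| > eps) < infinity, the Borel-Cantelli lemma gives
        m(limsup_k {|f_k - f| > eps}) = 0, i.e. for a.e. x, |f_k(x) - f(x)| <= eps for all large k.
        Applying this with eps = 1/j for j = 1, 2, ... and intersecting the countably many full-measure sets,
        for a.e. x we get limsup_k |f_k(x) - f(x)| <= 1/j for every j, hence f_k -> f almost everywhere.
Conclusion: series converges; Borel-Cantelli yields f_k -> f a.e.


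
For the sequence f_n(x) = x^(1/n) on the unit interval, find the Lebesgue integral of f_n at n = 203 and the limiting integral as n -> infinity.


At n = 203: f_203(x) = x^(1/203).
Step 1: integral(x^(1/203), 0, 1) = [x^(1/203+1) / (1/203+1)] from 0 to 1
     = 1 / (1/203 + 1) = 1 / ((203+1)/203) = 203/(203+1)
     = 203/204 = 0.995098
Step 2: As n -> infinity, f_n(x) = x^(1/n) -> 1 for x in (0,1], and f_n is increasing in n.
By MCT, lim_n integral(f_n) = integral(lim_n f_n) = integral(1, 0, 1) = 1.
Step 3: Verify convergence: 203/204 = 0.995098 -> 1


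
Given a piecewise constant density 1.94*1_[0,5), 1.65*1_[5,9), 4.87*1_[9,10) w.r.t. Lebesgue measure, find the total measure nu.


Integrate each piece of the Radon-Nikodym derivative:
Step 1: integral_0^5 1.94 dx = 1.94*(5-0) = 1.94*5 = 9.7
Step 2: integral_5^9 1.65 dx = 1.65*(9-5) = 1.65*4 = 6.6
Step 3: integral_9^10 4.87 dx = 4.87*(10-9) = 4.87*1 = 4.87
Total: 9.7 + 6.6 + 4.87 = 21.17


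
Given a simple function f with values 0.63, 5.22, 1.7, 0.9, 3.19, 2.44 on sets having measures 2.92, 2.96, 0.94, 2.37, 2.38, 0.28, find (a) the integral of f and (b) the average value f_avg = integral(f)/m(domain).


Step 1: Integral = sum(value_i * measure_i)
= 0.63*2.92 + 5.22*2.96 + 1.7*0.94 + 0.9*2.37 + 3.19*2.38 + 2.44*0.28
= 1.8396 + 15.4512 + 1.598 + 2.133 + 7.5922 + 0.6832
= 29.2972
Step 2: Total measure of domain = 2.92 + 2.96 + 0.94 + 2.37 + 2.38 + 0.28 = 11.85
Step 3: Average value = 29.2972 / 11.85 = 2.472338


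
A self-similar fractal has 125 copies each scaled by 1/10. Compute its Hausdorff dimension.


For a self-similar set with N copies scaled by 1/r:
dim_H = log(N)/log(r) = log(125)/log(10)
= 4.828314/2.302585
= 2.09691


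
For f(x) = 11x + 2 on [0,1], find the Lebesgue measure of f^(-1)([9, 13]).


f^(-1)([9, 13]) = {x : 9 <= 11x + 2 <= 13}
Solving: (9 - 2)/11 <= x <= (13 - 2)/11
= [0.636364, 1]
Intersecting with [0,1]: [0.636364, 1]
Measure = 1 - 0.636364 = 0.363636


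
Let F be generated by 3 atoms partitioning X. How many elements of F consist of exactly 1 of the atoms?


Each element of F is a union of some subset of the 3 atoms.
Elements that are unions of exactly 1 atoms correspond to 1-element subsets of the 3 atoms.
Count = C(3, 1) = 3! / (1! * 2!) = 3.


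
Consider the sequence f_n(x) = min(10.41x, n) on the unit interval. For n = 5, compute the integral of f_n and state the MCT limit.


f(x) = 10.41x on [0,1]; f_n(x) = min(10.41x, n). At n = 5:
Step 1: f(x) reaches 5 at x = 5/10.41 = 0.480307
Step 2: integral(f_5) = integral(10.41x, 0, 0.480307) + integral(5, 0.480307, 1)
       = 10.41*0.480307^2/2 + 5*(1 - 0.480307)
       = 1.200768 + 2.598463
       = 3.799232
Step 3: As n -> infinity, f_n increases to f, so by MCT integral(f_n) -> integral(f) = 10.41/2 = 5.205.
Convergence: integral(f_5) = 3.799232 -> 5.205 as n -> infinity


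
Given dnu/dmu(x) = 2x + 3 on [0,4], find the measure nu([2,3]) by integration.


nu(A) = integral_A (dnu/dmu) dmu = integral_2^3 (2x + 3) dx
Step 1: Antiderivative F(x) = (2/2)x^2 + 3x
Step 2: F(3) = (2/2)*3^2 + 3*3 = 9 + 9 = 18
Step 3: F(2) = (2/2)*2^2 + 3*2 = 4 + 6 = 10
Step 4: nu([2,3]) = F(3) - F(2) = 18 - 10 = 8


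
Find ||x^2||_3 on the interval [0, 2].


Step 1: ||f||_3 = (integral_0^2 |x^2|^3 dx)^(1/3)
     = (integral_0^2 x^6 dx)^(1/3)
Step 2: integral_0^2 x^6 dx = [x^7/(7)] from 0 to 2 = 2^7/7
     = 128/7 = 18.285714
Step 3: ||f||_3 = (18.285714)^(1/3) = 2.634535
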